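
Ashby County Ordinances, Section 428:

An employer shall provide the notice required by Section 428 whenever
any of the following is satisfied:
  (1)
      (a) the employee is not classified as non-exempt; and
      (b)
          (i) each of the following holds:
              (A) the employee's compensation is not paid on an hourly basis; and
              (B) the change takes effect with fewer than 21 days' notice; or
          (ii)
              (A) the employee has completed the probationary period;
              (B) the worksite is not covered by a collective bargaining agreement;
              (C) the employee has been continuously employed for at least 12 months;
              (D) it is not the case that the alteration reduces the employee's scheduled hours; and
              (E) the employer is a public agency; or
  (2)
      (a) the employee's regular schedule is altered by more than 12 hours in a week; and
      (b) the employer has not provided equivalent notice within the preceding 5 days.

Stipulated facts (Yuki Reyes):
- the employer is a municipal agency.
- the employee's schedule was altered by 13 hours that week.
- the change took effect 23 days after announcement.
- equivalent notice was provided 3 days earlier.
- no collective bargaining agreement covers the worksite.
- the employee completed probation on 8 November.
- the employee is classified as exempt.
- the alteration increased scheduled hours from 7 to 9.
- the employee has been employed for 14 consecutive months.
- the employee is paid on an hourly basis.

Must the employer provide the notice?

Yes — required.

(a) not (non-exempt) — met.
(A) not (hourly-paid) — fails.
(B) < 21 days' notice — not met.
(i) = F AND F = false.
(A) past probation — met.
(B) no CBA — met.
(C) tenure ≥ 12 mo. — satisfied.
(D) not (hours reduced) — met.
(E) public agency — holds.
(ii) = T AND T AND T AND T AND T = true.
(b) = F OR T = true.
(1) = T AND T = true.
(a) schedule shift > 12h — satisfied.
(b) no recent notice — not satisfied.
(2) = T AND F = false.
Overall: T OR F → true.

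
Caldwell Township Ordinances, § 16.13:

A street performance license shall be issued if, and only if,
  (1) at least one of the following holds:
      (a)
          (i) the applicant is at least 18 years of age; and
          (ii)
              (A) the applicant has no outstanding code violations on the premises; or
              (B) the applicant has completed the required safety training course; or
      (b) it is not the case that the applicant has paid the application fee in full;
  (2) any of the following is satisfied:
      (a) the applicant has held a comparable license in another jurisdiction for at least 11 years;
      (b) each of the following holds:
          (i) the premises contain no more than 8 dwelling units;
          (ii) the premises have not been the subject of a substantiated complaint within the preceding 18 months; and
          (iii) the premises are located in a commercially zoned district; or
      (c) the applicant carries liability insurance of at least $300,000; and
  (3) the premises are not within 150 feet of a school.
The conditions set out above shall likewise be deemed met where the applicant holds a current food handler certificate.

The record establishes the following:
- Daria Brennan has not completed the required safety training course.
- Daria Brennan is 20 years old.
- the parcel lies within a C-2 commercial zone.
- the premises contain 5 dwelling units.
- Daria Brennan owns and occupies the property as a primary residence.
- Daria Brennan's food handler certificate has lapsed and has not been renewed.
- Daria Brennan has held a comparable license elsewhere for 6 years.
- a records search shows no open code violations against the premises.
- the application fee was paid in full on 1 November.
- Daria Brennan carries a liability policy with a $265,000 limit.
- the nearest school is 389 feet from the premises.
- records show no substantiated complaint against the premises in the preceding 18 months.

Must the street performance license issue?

Yes — granted.

(i) age ≥ 18 — met.
(A) no code violations — holds.
(B) safety training — not met.
So (ii) is satisfied (T OR F).
(a) = T AND T = true.
(b) not (fee paid) — not satisfied.
(1) = T OR F = true.
(a) prior license ≥ 11 yr — fails.
(i) ≤ 8 units — satisfied.
(ii) no complaint in 18 mo. — holds.
(iii) commercially zoned — holds.
(b) = T AND T AND T = true.
(c) insurance ≥ $300,000 — not met.
(2) = F OR T OR F = true.
(3) ≥150 ft from school — holds.
So Overall is satisfied (T AND T AND T).
Exception (food handler cert.) — not satisfied.
Result: main true OR exception false → true.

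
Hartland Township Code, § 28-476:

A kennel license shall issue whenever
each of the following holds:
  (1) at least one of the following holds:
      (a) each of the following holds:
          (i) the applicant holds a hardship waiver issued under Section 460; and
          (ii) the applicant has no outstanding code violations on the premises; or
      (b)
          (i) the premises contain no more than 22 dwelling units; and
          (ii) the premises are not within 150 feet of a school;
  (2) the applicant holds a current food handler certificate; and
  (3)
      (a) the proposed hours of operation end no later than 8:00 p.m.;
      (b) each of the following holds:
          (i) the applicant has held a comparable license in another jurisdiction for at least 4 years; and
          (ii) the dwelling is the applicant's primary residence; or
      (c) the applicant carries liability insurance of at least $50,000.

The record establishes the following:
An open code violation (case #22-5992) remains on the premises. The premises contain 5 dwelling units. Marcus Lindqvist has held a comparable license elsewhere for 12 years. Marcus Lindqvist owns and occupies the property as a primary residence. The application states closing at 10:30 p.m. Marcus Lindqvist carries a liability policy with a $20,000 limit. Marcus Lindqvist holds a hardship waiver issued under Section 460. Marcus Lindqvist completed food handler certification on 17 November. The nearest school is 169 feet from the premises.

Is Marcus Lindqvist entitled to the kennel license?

(i) hardship waiver — holds.
(ii) no code violations — fails.
(a): T AND F → false.
(i) ≤ 22 units — met.
(ii) ≥150 ft from school — holds.
So (b) is satisfied (T AND T).
(1): F OR T → true.
(2) food handler cert. — holds.
(a) closes by 8 p.m. — fails.
(i) prior license ≥ 4 yr — holds.
(ii) primary residence — holds.
(b) = T AND T = true.
(c) insurance ≥ $50,000 — fails.
So (3) is satisfied (F OR T OR F).
Overall = T AND T AND T = true.

Yes — granted.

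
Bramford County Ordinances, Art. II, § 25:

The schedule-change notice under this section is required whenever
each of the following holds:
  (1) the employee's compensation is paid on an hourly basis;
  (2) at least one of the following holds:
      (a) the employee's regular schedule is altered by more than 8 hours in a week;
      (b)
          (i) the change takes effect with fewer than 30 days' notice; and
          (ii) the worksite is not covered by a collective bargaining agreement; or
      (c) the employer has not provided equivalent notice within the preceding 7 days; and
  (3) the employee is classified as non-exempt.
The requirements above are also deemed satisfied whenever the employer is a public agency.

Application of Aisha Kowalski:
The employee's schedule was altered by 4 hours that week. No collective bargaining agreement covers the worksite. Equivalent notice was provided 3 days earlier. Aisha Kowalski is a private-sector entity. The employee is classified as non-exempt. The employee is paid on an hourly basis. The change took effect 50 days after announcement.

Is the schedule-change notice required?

(1) hourly-paid — holds.
(a) schedule shift > 8h — not satisfied.
(i) < 30 days' notice — not met.
(ii) no CBA — satisfied.
(b) = F AND T = false.
(c) no recent notice — not satisfied.
So (2) is not satisfied (F OR F OR F).
(3) non-exempt — met.
Overall = T AND F AND T = false.
Exception (public agency) — not satisfied.
Result: main false OR exception false → false.

No — not required.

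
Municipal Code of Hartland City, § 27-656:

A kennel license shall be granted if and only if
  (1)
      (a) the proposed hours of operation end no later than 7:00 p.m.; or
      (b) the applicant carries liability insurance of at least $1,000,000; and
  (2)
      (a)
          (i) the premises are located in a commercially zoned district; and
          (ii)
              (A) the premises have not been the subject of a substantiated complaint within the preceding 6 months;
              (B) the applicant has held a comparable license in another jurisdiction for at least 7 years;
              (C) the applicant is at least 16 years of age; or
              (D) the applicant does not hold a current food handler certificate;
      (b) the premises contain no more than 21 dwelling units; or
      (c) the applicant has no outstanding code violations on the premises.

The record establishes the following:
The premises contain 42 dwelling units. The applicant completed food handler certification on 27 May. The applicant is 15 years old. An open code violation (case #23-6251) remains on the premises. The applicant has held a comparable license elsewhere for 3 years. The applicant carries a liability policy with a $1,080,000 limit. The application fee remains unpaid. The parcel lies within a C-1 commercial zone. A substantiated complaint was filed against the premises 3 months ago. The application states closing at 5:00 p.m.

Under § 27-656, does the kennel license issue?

No — denied.

(a) closes by 7 p.m. — holds.
(b) insurance ≥ $1,000,000 — met.
(1) = T OR T = true.
(i) commercially zoned — holds.
(A) no complaint in 6 mo. — not met.
(B) prior license ≥ 7 yr — not satisfied.
(C) age ≥ 16 — not satisfied.
(D) not (food handler cert.) — not satisfied.
(ii) = F OR F OR F OR F = false.
(a): T AND F → false.
(b) ≤ 21 units — fails.
(c) no code violations — not satisfied.
So (2) is not satisfied (F OR F OR F).
So Overall is not satisfied (T AND F).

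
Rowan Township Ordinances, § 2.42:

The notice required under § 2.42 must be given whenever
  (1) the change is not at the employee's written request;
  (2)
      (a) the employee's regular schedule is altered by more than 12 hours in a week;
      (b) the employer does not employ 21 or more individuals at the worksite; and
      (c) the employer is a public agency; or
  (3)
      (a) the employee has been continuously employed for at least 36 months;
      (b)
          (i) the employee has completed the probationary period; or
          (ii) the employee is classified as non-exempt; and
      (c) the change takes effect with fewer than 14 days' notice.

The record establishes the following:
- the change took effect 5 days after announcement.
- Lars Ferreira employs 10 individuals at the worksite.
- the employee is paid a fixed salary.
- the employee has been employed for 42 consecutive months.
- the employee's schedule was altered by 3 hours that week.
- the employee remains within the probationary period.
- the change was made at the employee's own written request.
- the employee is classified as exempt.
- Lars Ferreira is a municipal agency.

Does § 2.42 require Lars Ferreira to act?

No — not required.

(1) not employee-requested — not satisfied.
(a) schedule shift > 12h — not met.
(b) not (≥ 21 at site) — holds.
(c) public agency — met.
(2) = F AND T AND T = false.
(a) tenure ≥ 36 mo. — holds.
(i) past probation — not met.
(ii) non-exempt — not satisfied.
So (b) is not satisfied (F OR F).
(c) < 14 days' notice — met.
(3) = T AND F AND T = false.
Overall = F OR F OR F = false.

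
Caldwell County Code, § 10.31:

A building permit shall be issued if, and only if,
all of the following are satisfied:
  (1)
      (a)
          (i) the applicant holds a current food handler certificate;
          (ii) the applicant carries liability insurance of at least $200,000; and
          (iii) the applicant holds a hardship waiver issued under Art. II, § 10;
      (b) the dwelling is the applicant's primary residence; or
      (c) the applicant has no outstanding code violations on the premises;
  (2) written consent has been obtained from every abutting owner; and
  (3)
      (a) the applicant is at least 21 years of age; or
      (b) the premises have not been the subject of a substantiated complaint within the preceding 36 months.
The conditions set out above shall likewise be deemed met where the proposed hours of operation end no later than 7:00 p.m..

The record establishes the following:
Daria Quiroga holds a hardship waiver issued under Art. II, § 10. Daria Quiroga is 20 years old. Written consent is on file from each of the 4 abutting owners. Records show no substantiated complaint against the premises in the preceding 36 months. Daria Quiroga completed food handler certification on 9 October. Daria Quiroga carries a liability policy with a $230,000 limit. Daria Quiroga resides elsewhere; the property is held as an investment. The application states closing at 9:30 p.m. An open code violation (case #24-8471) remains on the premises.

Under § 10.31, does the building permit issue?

Yes — granted.

(i) food handler cert. — satisfied.
(ii) insurance ≥ $200,000 — satisfied.
(iii) hardship waiver — holds.
(a) = T AND T AND T = true.
(b) primary residence — not met.
(c) no code violations — not satisfied.
(1) = T OR F OR F = true.
(2) all abutters consent — met.
(a) age ≥ 21 — fails.
(b) no complaint in 36 mo. — holds.
So (3) is satisfied (F OR T).
Overall: T AND T AND T → true.
Exception (closes by 7 p.m.) — not satisfied.
Result: main true OR exception false → true.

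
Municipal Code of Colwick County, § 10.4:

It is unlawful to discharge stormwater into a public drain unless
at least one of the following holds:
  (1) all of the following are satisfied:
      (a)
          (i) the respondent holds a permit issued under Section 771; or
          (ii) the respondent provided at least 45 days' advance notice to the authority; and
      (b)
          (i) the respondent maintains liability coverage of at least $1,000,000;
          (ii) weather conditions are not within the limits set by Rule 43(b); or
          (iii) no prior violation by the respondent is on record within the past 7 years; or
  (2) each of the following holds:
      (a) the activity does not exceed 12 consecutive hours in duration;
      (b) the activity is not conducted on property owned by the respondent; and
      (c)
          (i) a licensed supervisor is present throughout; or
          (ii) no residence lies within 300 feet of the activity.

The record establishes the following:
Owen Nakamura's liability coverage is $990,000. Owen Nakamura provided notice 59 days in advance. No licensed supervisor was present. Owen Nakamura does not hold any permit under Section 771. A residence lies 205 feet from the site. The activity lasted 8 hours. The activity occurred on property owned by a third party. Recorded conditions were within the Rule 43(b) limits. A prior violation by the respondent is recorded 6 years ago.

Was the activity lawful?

No — unlawful.

(i) holds permit — fails.
(ii) ≥45 days' notice — satisfied.
(a) = F OR T = true.
(i) coverage ≥ $1,000,000 — not satisfied.
(ii) not (weather ok) — not met.
(iii) no prior violation — fails.
(b) = F OR F OR F = false.
(1): T AND F → false.
(a) ≤ 12 hrs duration — met.
(b) not (own property) — met.
(i) supervisor present — fails.
(ii) no residence in 300 ft — not met.
(c) = F OR F = false.
(2): T AND T AND F → false.
So Overall is not satisfied (F OR F).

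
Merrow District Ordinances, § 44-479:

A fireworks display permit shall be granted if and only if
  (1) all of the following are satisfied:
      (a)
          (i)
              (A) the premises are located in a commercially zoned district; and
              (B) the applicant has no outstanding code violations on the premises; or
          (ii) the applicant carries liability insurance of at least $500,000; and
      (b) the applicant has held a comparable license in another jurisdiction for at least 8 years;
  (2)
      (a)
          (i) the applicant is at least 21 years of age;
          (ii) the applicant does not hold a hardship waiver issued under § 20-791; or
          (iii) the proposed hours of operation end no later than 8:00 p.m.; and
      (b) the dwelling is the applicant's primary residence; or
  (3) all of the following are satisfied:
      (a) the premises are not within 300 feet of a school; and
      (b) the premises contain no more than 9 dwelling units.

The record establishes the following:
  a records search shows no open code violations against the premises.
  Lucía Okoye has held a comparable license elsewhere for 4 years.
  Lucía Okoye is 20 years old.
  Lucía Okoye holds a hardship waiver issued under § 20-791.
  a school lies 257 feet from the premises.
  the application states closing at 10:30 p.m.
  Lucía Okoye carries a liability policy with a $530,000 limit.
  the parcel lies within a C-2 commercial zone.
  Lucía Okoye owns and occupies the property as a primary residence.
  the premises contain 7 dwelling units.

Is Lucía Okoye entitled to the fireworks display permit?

No — denied.

(A) commercially zoned — holds.
(B) no code violations — holds.
(i): T AND T → true.
(ii) insurance ≥ $500,000 — met.
(a) = T OR T = true.
(b) prior license ≥ 8 yr — not satisfied.
(1) = T AND F = false.
(i) age ≥ 21 — not met.
(ii) not (hardship waiver) — fails.
(iii) closes by 8 p.m. — not satisfied.
So (a) is not satisfied (F OR F OR F).
(b) primary residence — met.
(2) = F AND T = false.
(a) ≥300 ft from school — not met.
(b) ≤ 9 units — met.
So (3) is not satisfied (F AND T).
Overall = F OR F OR F = false.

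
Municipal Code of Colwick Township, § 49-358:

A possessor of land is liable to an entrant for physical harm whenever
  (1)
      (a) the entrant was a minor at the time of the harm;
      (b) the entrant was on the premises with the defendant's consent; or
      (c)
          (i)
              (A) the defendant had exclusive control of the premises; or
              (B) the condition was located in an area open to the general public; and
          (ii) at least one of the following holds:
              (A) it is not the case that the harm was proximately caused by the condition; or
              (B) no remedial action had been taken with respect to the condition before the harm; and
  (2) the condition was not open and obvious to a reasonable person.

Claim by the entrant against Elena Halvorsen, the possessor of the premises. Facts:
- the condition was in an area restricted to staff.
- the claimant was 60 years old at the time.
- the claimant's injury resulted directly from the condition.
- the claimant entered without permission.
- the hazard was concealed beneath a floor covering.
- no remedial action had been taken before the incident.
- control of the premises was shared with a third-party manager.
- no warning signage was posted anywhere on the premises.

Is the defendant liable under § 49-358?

(a) entrant a minor — fails.
(b) consent to enter — not satisfied.
(A) exclusive control — fails.
(B) public area — not met.
(i): F OR F → false.
(A) not (proximate cause) — fails.
(B) no remedial action — holds.
(ii): F OR T → true.
(c) = F AND T = false.
So (1) is not satisfied (F OR F OR F).
(2) not open/obvious — satisfied.
So Overall is not satisfied (F AND T).

No — not liable.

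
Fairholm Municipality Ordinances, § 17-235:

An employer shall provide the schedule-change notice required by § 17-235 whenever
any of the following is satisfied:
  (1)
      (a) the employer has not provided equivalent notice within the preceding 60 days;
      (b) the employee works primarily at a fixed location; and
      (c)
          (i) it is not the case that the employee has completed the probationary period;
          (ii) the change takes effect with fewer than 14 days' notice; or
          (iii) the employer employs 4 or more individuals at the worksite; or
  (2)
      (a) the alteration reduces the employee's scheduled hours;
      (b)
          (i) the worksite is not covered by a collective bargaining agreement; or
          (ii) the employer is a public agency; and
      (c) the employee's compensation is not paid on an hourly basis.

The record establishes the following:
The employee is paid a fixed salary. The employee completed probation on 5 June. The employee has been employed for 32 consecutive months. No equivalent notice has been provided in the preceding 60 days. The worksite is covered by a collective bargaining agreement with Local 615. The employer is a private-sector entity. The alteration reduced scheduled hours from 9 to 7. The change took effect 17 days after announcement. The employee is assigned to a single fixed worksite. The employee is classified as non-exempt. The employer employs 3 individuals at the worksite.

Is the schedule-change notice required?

(a) no recent notice — met.
(b) fixed location — met.
(i) not (past probation) — not met.
(ii) < 14 days' notice — fails.
(iii) ≥ 4 at site — fails.
(c) = F OR F OR F = false.
(1) = T AND T AND F = false.
(a) hours reduced — holds.
(i) no CBA — fails.
(ii) public agency — not satisfied.
So (b) is not satisfied (F OR F).
(c) not (hourly-paid) — met.
(2): T AND F AND T → false.
Overall = F OR F = false.

No — not required.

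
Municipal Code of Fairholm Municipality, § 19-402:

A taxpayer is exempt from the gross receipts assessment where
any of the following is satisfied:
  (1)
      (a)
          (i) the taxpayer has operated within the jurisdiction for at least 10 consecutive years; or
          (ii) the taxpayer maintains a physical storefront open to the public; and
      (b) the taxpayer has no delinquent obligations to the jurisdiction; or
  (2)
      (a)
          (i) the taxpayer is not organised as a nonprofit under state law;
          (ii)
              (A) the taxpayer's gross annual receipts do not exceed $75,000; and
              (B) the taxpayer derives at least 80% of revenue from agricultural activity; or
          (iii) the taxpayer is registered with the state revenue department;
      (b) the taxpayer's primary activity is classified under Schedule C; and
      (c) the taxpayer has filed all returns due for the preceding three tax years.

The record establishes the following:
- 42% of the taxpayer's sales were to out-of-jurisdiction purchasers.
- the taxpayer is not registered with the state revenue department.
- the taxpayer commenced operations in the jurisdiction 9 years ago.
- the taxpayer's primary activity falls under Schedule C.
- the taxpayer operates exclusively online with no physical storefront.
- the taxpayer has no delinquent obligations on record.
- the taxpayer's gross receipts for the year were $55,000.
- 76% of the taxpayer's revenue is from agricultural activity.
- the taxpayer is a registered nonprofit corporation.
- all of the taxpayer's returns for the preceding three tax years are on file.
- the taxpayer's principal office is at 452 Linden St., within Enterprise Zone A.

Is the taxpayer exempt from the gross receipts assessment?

No — not exempt.

(i) ≥ 10 yrs in jurisdiction — not met.
(ii) has storefront — fails.
(a): F OR F → false.
(b) no delinquency — holds.
(1): F AND T → false.
(i) not (nonprofit) — not met.
(A) receipts ≤ $75,000 — satisfied.
(B) ≥80% agricultural — not met.
(ii) = T AND F = false.
(iii) state-registered — not satisfied.
(a) = F OR F OR F = false.
(b) Schedule C activity — satisfied.
(c) returns current — satisfied.
So (2) is not satisfied (F AND T AND T).
Overall = F OR F = false.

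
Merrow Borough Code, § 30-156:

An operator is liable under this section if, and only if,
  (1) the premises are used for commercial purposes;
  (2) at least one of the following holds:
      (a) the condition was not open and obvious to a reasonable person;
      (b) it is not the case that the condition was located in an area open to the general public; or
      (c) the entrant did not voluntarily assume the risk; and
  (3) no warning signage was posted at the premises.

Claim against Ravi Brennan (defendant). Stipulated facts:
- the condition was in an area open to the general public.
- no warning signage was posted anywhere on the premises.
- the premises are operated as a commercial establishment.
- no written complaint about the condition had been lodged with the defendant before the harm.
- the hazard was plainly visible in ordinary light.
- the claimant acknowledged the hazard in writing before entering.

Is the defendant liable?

(1) commercial use — satisfied.
(a) not open/obvious — not satisfied.
(b) not (public area) — not satisfied.
(c) no assumed risk — not met.
So (2) is not satisfied (F OR F OR F).
(3) no signage posted — met.
Overall: T AND F AND T → false.

No — not liable.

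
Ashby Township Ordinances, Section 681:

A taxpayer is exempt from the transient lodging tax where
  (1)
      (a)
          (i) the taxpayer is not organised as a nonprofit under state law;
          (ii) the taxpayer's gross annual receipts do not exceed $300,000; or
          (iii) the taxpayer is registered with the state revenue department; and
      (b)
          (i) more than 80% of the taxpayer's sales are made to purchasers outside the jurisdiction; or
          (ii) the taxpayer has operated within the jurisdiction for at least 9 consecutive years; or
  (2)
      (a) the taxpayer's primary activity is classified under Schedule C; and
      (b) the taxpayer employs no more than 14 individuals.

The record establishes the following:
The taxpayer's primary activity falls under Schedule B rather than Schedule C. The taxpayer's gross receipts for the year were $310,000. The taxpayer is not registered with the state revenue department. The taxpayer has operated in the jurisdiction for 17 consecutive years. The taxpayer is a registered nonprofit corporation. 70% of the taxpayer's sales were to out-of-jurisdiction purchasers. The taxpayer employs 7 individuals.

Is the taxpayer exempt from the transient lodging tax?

No — not exempt.

(i) not (nonprofit) — not satisfied.
(ii) receipts ≤ $300,000 — not met.
(iii) state-registered — fails.
(a): F OR F OR F → false.
(i) >80% out-of-jur. sales — not satisfied.
(ii) ≥ 9 yrs in jurisdiction — met.
So (b) is satisfied (F OR T).
(1) = F AND T = false.
(a) Schedule C activity — not satisfied.
(b) ≤ 14 employees — satisfied.
(2): F AND T → false.
Overall: F OR F → false.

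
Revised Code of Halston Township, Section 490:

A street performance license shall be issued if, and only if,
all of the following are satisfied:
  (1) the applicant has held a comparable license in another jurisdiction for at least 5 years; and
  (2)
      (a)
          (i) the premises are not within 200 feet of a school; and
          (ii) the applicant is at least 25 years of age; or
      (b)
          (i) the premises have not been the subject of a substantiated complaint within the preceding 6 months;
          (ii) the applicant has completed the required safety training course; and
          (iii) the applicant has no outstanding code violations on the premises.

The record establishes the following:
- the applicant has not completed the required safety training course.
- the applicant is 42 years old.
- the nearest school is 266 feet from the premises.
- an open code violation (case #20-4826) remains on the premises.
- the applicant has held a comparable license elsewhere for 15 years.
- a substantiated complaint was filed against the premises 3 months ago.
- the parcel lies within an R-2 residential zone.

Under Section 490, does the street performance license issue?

(1) prior license ≥ 5 yr — holds.
(i) ≥200 ft from school — satisfied.
(ii) age ≥ 25 — satisfied.
(a) = T AND T = true.
(i) no complaint in 6 mo. — not satisfied.
(ii) safety training — not satisfied.
(iii) no code violations — not satisfied.
(b) = F AND F AND F = false.
So (2) is satisfied (T OR F).
Overall = T AND T = true.

Yes — granted.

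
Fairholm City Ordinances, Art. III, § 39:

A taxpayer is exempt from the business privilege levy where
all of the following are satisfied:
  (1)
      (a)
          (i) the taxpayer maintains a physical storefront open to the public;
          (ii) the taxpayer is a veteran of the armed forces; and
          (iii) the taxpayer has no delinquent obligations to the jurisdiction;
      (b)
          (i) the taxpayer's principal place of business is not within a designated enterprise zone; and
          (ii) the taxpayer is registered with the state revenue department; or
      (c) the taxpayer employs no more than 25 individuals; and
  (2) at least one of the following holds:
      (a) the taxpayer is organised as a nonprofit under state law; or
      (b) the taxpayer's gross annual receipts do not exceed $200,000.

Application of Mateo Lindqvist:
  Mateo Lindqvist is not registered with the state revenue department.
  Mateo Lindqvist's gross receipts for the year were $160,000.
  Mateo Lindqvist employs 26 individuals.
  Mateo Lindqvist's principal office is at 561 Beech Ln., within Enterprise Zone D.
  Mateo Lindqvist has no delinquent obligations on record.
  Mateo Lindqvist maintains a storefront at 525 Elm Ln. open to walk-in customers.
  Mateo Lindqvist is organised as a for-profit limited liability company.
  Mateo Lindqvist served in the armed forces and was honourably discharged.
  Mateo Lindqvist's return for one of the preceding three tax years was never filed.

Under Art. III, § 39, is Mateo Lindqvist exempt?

(i) has storefront — satisfied.
(ii) veteran — holds.
(iii) no delinquency — met.
(a): T AND T AND T → true.
(i) not (in enterprise zone) — not met.
(ii) state-registered — fails.
So (b) is not satisfied (F AND F).
(c) ≤ 25 employees — not satisfied.
(1) = T OR F OR F = true.
(a) nonprofit — not satisfied.
(b) receipts ≤ $200,000 — satisfied.
(2) = F OR T = true.
Overall = T AND T = true.

Yes — exempt.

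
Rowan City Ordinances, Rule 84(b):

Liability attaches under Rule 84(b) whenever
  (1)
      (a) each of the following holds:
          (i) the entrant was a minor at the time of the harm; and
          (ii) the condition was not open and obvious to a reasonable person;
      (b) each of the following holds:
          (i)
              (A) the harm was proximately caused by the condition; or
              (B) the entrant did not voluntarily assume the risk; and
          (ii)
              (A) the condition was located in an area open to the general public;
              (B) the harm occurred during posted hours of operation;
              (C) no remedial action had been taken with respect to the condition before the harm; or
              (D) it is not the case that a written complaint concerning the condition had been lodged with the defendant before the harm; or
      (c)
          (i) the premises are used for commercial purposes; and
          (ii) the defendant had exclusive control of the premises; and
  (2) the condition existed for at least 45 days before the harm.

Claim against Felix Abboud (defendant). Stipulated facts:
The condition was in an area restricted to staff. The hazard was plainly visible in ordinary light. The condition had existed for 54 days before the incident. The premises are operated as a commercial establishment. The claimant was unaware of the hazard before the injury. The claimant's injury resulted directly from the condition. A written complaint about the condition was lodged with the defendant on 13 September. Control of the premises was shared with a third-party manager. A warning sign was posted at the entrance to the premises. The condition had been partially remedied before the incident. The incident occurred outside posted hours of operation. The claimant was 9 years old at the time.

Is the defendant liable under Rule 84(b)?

(i) entrant a minor — met.
(ii) not open/obvious — not met.
So (a) is not satisfied (T AND F).
(A) proximate cause — satisfied.
(B) no assumed risk — holds.
(i): T OR T → true.
(A) public area — not met.
(B) during posted hours — not met.
(C) no remedial action — not met.
(D) not (complaint lodged) — not satisfied.
(ii) = F OR F OR F OR F = false.
(b): T AND F → false.
(i) commercial use — satisfied.
(ii) exclusive control — not met.
(c): T AND F → false.
(1): F OR F OR F → false.
(2) condition ≥45 days old — holds.
So Overall is not satisfied (F AND T).

No — not liable.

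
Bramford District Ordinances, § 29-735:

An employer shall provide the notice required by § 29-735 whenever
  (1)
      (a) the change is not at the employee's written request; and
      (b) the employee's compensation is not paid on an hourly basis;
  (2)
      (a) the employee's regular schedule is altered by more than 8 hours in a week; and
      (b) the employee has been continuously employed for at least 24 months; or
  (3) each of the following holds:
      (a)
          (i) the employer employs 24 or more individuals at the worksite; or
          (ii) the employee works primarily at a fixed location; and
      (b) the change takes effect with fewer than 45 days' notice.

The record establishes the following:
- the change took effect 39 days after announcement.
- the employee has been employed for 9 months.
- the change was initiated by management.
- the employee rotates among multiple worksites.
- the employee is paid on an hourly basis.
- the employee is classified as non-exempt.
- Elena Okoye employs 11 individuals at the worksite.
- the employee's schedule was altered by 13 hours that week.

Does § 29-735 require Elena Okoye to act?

No — not required.

(a) not employee-requested — holds.
(b) not (hourly-paid) — not met.
(1) = T AND F = false.
(a) schedule shift > 8h — satisfied.
(b) tenure ≥ 24 mo. — not satisfied.
(2) = T AND F = false.
(i) ≥ 24 at site — not met.
(ii) fixed location — not satisfied.
(a): F OR F → false.
(b) < 45 days' notice — holds.
(3) = F AND T = false.
Overall: F OR F OR F → false.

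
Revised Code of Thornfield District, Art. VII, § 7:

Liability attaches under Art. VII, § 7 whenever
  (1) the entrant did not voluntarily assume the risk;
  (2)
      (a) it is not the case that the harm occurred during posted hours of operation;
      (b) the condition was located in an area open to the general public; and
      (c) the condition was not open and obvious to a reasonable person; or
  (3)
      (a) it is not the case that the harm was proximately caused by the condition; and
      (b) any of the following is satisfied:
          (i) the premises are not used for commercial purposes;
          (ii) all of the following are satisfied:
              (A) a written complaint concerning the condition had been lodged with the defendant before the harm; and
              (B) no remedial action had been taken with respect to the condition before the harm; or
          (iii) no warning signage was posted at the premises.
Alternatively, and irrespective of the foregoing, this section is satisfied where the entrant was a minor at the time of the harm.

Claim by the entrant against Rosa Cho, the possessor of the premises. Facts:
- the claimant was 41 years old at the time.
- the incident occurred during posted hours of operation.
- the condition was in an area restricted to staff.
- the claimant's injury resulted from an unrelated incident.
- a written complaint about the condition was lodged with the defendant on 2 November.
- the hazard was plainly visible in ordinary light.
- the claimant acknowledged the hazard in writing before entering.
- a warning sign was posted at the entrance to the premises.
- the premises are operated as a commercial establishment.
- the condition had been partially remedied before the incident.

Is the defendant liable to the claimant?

(1) no assumed risk — not satisfied.
(a) not (during posted hours) — fails.
(b) public area — not met.
(c) not open/obvious — fails.
(2) = F AND F AND F = false.
(a) not (proximate cause) — holds.
(i) not (commercial use) — not satisfied.
(A) complaint lodged — met.
(B) no remedial action — not satisfied.
(ii) = T AND F = false.
(iii) no signage posted — fails.
(b): F OR F OR F → false.
(3): T AND F → false.
So Overall is not satisfied (F OR F OR F).
Exception (entrant a minor) — not satisfied.
Result: main false OR exception false → false.

No — not liable.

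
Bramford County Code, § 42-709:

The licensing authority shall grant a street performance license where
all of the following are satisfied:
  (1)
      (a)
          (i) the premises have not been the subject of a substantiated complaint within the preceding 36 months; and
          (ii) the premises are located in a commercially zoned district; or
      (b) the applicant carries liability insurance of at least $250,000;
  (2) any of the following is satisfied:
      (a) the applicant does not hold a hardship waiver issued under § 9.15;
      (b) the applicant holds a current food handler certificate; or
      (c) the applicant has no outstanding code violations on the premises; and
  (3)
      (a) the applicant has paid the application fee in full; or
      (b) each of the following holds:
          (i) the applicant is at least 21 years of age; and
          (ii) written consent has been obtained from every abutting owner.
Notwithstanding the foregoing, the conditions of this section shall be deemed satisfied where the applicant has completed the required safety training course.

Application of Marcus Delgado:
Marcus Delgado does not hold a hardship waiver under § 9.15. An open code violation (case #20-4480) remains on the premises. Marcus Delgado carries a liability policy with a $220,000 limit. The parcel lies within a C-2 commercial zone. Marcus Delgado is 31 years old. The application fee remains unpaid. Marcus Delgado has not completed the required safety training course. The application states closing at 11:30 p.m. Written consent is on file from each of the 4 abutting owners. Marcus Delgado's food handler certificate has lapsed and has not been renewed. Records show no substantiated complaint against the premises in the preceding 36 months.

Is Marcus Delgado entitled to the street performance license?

(i) no complaint in 36 mo. — met.
(ii) commercially zoned — holds.
(a) = T AND T = true.
(b) insurance ≥ $250,000 — fails.
(1): T OR F → true.
(a) not (hardship waiver) — satisfied.
(b) food handler cert. — fails.
(c) no code violations — fails.
So (2) is satisfied (T OR F OR F).
(a) fee paid — not met.
(i) age ≥ 21 — holds.
(ii) all abutters consent — met.
(b) = T AND T = true.
So (3) is satisfied (F OR T).
Overall: T AND T AND T → true.
Exception (safety training) — not satisfied.
Result: main true OR exception false → true.

Yes — granted.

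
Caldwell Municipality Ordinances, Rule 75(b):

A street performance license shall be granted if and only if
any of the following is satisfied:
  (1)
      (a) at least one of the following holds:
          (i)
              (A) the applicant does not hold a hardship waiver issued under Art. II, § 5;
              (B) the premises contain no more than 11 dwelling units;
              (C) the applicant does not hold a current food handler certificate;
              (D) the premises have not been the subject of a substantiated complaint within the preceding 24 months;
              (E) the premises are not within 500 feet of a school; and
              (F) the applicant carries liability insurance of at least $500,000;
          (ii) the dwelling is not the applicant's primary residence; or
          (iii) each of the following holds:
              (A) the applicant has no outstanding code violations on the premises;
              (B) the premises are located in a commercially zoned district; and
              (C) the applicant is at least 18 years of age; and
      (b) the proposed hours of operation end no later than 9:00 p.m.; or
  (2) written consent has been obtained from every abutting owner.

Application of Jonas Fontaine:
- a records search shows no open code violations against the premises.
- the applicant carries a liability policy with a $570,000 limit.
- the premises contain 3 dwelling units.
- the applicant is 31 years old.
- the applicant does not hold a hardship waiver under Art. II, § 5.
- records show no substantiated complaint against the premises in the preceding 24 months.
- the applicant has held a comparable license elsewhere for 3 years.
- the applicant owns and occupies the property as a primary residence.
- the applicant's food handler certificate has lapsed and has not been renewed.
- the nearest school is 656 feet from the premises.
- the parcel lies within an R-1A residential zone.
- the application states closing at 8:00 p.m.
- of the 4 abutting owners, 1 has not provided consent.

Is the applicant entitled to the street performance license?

Yes — granted.

(A) not (hardship waiver) — holds.
(B) ≤ 11 units — holds.
(C) not (food handler cert.) — satisfied.
(D) no complaint in 24 mo. — holds.
(E) ≥500 ft from school — met.
(F) insurance ≥ $500,000 — satisfied.
(i): T AND T AND T AND T AND T AND T → true.
(ii) not (primary residence) — fails.
(A) no code violations — met.
(B) commercially zoned — not met.
(C) age ≥ 18 — met.
So (iii) is not satisfied (T AND F AND T).
(a): T OR F OR F → true.
(b) closes by 9 p.m. — holds.
(1) = T AND T = true.
(2) all abutters consent — not met.
So Overall is satisfied (T OR F).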